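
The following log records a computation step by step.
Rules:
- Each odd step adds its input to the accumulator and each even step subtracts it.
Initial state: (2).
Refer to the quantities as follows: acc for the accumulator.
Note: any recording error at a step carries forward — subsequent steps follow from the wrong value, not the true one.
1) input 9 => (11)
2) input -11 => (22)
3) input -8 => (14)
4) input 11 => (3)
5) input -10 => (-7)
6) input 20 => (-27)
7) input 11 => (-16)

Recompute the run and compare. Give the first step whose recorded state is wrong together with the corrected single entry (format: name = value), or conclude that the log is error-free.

step 1: acc = 2 + 9 = 11 -> in agreement
step 2: acc = 11 - -11 = 22 -> confirmed correct
step 3: acc = 22 + -8 = 14 -> confirmed correct
step 4: acc = 14 - 11 = 3 -> in agreement
step 5: acc = 3 + -10 = -7 -> agrees with the log
step 6: acc = -7 - 20 = -27 -> agrees with the log
step 7: acc = -27 + 11 = -16 -> in agreement
Every step is consistent.

no error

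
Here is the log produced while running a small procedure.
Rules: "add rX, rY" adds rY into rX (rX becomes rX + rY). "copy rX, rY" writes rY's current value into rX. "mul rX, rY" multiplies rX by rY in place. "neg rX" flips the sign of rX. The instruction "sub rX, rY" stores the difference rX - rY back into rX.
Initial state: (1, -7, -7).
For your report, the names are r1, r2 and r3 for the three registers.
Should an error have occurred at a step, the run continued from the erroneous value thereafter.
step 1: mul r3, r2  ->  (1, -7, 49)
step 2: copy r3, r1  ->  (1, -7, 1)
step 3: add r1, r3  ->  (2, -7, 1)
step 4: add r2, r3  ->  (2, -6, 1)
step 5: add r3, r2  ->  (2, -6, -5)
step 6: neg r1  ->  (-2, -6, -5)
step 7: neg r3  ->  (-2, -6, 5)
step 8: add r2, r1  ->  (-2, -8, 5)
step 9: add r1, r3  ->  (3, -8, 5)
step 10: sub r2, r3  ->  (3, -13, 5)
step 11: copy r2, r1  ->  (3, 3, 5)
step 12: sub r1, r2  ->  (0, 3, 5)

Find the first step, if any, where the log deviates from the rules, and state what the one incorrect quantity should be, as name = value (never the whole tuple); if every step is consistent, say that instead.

step 1: r3 = -7 * -7 = 49 -> same as recorded
step 2: r3 = 1 -> checks out
step 3: r1 = 1 + 1 = 2 -> exactly as logged
step 4: r2 = -7 + 1 = -6 -> agrees with the log
step 5: r3 = 1 + -6 = -5 -> same as recorded
step 6: r1 = -(2) = -2 -> agrees with the log
step 7: r3 = -(-5) = 5 -> confirmed correct
step 8: r2 = -6 + -2 = -8 -> checks out
step 9: r1 = -2 + 5 = 3 -> matches
step 10: r2 = -8 - 5 = -13 -> confirmed correct
step 11: r2 = 3 -> exactly as logged
step 12: r1 = 3 - 3 = 0 -> no discrepancy
No step deviates from the rules.

no error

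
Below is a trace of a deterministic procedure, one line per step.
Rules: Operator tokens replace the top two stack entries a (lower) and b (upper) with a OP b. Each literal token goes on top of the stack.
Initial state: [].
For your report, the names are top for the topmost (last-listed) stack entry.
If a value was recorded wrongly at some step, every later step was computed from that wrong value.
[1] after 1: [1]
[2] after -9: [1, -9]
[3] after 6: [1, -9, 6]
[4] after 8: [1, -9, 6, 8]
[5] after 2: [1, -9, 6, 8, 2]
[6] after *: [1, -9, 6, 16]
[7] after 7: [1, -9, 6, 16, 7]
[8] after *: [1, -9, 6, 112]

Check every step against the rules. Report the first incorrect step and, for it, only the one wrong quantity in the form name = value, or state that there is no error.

Recomputing the run from the initial state:
step 1: [1]
step 2: [1, -9]
step 3: [1, -9, 6]
step 4: [1, -9, 6, 8]
step 5: [1, -9, 6, 8, 2]
step 6: [1, -9, 6, 16]
step 7: [1, -9, 6, 16, 7]
step 8: [1, -9, 6, 112]
This matches the trace at every step.

no error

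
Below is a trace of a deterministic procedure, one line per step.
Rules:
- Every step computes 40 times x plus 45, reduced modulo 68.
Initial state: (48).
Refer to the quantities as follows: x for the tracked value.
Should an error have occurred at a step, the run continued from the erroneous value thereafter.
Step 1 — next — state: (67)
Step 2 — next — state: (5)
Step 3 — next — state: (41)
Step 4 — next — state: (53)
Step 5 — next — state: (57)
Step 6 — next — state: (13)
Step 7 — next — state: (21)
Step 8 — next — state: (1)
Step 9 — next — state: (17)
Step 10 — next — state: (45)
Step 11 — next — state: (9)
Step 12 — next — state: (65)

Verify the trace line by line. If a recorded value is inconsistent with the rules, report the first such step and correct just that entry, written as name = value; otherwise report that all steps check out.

1. x = (40*48 + 45) mod 68 = 61 (this is not what the trace shows)
First incorrect step: 1; the correct value is x = 61.

step 1, x = 61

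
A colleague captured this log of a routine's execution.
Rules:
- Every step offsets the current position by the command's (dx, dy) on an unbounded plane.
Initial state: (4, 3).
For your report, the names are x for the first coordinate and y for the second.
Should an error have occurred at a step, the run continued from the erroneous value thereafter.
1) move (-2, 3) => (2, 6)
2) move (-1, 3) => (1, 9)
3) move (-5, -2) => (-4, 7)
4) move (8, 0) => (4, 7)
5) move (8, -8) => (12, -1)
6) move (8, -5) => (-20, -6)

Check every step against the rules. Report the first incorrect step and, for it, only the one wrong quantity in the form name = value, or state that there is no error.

1. x = 4 + (-2) = 2, y = 3 + (3) = 6 (exactly as logged)
2. x = 2 + (-1) = 1, y = 6 + (3) = 9 (verified)
3. x = 1 + (-5) = -4, y = 9 + (-2) = 7 (matches)
4. x = -4 + (8) = 4, y = 7 + (0) = 7 (same as recorded)
5. x = 4 + (8) = 12, y = 7 + (-8) = -1 (consistent with the log)
6. x = 12 + (8) = 20, y = -1 + (-5) = -6 (first mismatch against the log)
The audit stops at step 6: the recorded entry is wrong and should be x = 20.

step 6, x = 20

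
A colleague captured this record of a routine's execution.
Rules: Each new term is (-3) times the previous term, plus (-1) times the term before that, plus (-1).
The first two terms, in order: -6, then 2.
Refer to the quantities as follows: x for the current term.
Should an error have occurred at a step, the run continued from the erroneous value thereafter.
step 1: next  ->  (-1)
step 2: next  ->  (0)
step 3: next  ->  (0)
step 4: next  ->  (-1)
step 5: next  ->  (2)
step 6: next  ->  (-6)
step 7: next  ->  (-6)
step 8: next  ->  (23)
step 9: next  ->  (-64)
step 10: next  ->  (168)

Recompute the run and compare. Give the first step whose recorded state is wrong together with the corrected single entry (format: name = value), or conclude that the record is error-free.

Recomputing the run from the initial state:
step 1: x = -1
step 2: x = 0
step 3: x = 0
step 4: x = -1
step 5: x = 2
step 6: x = -6
step 7: x = 15
step 8: x = -40
step 9: x = 104
step 10: x = -273
The first disagreement with the record is at step 7, where the value should be x = 15.

step 7, x = 15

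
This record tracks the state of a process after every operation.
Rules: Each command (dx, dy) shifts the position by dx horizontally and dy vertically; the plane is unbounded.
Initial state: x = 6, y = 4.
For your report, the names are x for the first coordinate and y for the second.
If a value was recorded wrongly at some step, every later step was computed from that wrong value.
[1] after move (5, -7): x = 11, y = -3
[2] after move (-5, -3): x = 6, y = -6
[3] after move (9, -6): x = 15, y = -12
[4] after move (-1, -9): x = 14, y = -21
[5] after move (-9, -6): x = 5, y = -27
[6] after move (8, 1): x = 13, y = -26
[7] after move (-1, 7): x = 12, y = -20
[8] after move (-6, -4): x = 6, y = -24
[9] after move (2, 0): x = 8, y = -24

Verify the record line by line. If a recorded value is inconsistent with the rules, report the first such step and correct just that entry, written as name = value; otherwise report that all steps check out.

Recomputing the run from the initial state:
step 1: x = 11, y = -3
step 2: x = 6, y = -6
step 3: x = 15, y = -12
step 4: x = 14, y = -21
step 5: x = 5, y = -27
step 6: x = 13, y = -26
step 7: x = 12, y = -19
step 8: x = 6, y = -23
step 9: x = 8, y = -23
The first disagreement with the record is at step 7, where the value should be y = -19.

step 7, y = -19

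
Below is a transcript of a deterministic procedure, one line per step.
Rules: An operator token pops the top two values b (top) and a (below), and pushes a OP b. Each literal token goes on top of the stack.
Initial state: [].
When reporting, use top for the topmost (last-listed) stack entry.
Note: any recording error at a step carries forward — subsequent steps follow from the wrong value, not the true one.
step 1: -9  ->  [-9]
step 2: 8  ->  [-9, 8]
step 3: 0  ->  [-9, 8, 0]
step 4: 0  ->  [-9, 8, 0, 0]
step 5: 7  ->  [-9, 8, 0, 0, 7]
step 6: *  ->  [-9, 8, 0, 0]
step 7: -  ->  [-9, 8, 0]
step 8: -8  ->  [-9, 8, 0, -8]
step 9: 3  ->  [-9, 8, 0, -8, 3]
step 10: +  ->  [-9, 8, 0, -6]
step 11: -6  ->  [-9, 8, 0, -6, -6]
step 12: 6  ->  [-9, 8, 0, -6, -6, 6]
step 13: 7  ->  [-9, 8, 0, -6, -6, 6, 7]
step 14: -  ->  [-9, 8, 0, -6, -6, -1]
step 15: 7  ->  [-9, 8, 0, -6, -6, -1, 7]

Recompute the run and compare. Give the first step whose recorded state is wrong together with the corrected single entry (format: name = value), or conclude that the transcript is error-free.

step 10, top = -5

Step 1: push -9: top = -9 — matches.
Step 2: push 8: top = 8 — matches.
Step 3: push 0: top = 0 — no discrepancy.
Step 4: push 0: top = 0 — verified.
Step 5: push 7: top = 7 — verified.
Step 6: 0 * 7 = 0 — verified.
Step 7: 0 - 0 = 0 — matches.
Step 8: push -8: top = -8 — exactly as logged.
Step 9: push 3: top = 3 — consistent with the transcript.
Step 10: -8 + 3 = -5 — a discrepancy with the transcript.
The earliest wrong entry is at step 10: it should read top = -5.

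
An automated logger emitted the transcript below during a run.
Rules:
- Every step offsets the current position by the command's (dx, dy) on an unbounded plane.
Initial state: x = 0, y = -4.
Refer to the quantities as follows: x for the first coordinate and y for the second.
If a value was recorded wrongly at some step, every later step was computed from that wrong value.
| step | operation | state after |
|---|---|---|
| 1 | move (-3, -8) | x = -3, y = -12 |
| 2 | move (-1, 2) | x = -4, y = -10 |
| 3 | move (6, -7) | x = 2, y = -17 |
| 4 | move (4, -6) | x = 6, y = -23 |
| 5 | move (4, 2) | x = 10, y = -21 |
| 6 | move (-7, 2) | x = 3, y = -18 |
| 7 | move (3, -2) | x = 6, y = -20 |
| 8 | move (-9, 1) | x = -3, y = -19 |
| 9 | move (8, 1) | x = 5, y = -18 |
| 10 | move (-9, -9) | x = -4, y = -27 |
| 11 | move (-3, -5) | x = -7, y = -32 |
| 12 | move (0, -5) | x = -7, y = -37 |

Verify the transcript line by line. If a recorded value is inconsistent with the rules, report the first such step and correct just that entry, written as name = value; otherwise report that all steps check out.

Recomputing the run from the initial state:
step 1: x = -3, y = -12
step 2: x = -4, y = -10
step 3: x = 2, y = -17
step 4: x = 6, y = -23
step 5: x = 10, y = -21
step 6: x = 3, y = -19
step 7: x = 6, y = -21
step 8: x = -3, y = -20
step 9: x = 5, y = -19
step 10: x = -4, y = -28
step 11: x = -7, y = -33
step 12: x = -7, y = -38
The first disagreement with the transcript is at step 6, where the value should be y = -19.

step 6, y = -19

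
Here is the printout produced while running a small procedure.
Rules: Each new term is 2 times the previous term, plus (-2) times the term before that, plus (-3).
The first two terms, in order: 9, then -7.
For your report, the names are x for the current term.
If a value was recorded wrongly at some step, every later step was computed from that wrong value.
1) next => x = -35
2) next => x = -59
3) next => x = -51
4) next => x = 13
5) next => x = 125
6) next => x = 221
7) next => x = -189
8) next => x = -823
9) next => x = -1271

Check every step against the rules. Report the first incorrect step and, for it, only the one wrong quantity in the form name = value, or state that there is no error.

step 7, x = 189

step 1: x = 2*(-7) + (-2)*(9) + (-3) = -35 -> exactly as logged
step 2: x = 2*(-35) + (-2)*(-7) + (-3) = -59 -> in agreement
step 3: x = 2*(-59) + (-2)*(-35) + (-3) = -51 -> verified
step 4: x = 2*(-51) + (-2)*(-59) + (-3) = 13 -> verified
step 5: x = 2*(13) + (-2)*(-51) + (-3) = 125 -> same as recorded
step 6: x = 2*(125) + (-2)*(13) + (-3) = 221 -> no discrepancy
step 7: x = 2*(221) + (-2)*(125) + (-3) = 189 -> the printout disagrees here
So the first discrepancy is step 7, where the right value is x = 189.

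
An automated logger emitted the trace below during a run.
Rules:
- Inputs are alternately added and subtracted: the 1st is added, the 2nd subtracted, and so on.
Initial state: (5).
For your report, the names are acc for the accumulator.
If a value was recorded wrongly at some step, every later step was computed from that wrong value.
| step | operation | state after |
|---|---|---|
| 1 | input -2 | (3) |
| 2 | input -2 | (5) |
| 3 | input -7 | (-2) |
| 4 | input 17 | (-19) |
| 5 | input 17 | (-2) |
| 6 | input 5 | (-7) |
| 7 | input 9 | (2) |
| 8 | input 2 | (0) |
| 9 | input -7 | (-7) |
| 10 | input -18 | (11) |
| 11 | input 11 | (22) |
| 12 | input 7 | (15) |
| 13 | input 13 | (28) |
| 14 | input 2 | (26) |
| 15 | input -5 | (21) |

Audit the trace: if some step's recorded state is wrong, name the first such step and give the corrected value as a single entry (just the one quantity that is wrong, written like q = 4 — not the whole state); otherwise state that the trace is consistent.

1. acc = 5 + -2 = 3 (confirmed correct)
2. acc = 3 - -2 = 5 (in agreement)
3. acc = 5 + -7 = -2 (checks out)
4. acc = -2 - 17 = -19 (verified)
5. acc = -19 + 17 = -2 (exactly as logged)
6. acc = -2 - 5 = -7 (consistent with the trace)
7. acc = -7 + 9 = 2 (verified)
8. acc = 2 - 2 = 0 (no discrepancy)
9. acc = 0 + -7 = -7 (same as recorded)
10. acc = -7 - -18 = 11 (in agreement)
11. acc = 11 + 11 = 22 (no discrepancy)
12. acc = 22 - 7 = 15 (matches)
13. acc = 15 + 13 = 28 (consistent with the trace)
14. acc = 28 - 2 = 26 (checks out)
15. acc = 26 + -5 = 21 (verified)
No step deviates from the rules.

no error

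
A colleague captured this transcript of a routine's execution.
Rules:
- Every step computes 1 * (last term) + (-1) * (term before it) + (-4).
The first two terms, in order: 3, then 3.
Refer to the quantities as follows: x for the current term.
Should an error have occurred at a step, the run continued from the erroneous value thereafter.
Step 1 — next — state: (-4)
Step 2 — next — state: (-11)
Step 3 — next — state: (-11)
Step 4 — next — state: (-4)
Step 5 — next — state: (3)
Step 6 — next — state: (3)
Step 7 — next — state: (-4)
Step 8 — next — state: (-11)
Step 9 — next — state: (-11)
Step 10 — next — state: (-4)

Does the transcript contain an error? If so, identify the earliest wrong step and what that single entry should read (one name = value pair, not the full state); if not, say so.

no error

1. x = 1*(3) + (-1)*(3) + (-4) = -4 (checks out)
2. x = 1*(-4) + (-1)*(3) + (-4) = -11 (same as recorded)
3. x = 1*(-11) + (-1)*(-4) + (-4) = -11 (matches)
4. x = 1*(-11) + (-1)*(-11) + (-4) = -4 (checks out)
5. x = 1*(-4) + (-1)*(-11) + (-4) = 3 (agrees with the transcript)
6. x = 1*(3) + (-1)*(-4) + (-4) = 3 (checks out)
7. x = 1*(3) + (-1)*(3) + (-4) = -4 (in agreement)
8. x = 1*(-4) + (-1)*(3) + (-4) = -11 (no discrepancy)
9. x = 1*(-11) + (-1)*(-4) + (-4) = -11 (matches)
10. x = 1*(-11) + (-1)*(-11) + (-4) = -4 (confirmed correct)
All entries verified; no error found.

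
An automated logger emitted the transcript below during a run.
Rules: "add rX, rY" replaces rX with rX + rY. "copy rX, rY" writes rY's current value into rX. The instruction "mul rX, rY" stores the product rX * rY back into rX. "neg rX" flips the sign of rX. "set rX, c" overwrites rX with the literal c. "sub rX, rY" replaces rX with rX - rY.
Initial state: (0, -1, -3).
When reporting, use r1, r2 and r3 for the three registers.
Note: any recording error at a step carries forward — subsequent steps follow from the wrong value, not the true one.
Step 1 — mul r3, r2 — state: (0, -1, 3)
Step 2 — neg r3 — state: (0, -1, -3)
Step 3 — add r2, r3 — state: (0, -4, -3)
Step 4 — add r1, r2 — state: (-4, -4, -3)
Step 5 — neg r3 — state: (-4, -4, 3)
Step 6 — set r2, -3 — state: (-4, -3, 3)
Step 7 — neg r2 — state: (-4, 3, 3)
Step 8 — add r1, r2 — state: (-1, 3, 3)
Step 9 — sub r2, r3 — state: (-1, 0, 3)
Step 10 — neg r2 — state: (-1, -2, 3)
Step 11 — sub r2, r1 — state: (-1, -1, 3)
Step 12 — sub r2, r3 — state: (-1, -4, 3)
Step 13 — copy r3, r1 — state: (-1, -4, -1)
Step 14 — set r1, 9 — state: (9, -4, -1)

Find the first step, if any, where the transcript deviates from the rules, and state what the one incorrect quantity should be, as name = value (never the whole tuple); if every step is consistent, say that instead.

1. r3 = -3 * -1 = 3 (confirmed correct)
2. r3 = -(3) = -3 (same as recorded)
3. r2 = -1 + -3 = -4 (exactly as logged)
4. r1 = 0 + -4 = -4 (same as recorded)
5. r3 = -(-3) = 3 (matches)
6. r2 = -3 (agrees with the transcript)
7. r2 = -(-3) = 3 (confirmed correct)
8. r1 = -4 + 3 = -1 (in agreement)
9. r2 = 3 - 3 = 0 (consistent with the transcript)
10. r2 = -(0) = 0 (first mismatch against the transcript)
The earliest wrong entry is at step 10: it should read r2 = 0.

step 10, r2 = 0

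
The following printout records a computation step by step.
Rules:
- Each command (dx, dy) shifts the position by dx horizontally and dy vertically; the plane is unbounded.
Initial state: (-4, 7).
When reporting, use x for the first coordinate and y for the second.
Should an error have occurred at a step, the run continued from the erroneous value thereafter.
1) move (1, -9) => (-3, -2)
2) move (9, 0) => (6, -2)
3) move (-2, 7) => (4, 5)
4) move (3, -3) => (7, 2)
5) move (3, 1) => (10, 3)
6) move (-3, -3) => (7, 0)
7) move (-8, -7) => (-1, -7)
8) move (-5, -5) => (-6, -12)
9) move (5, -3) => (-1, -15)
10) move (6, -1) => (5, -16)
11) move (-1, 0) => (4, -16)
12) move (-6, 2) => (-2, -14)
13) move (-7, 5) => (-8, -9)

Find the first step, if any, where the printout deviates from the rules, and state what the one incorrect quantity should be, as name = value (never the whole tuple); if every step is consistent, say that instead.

1. x = -4 + (1) = -3, y = 7 + (-9) = -2 (consistent with the printout)
2. x = -3 + (9) = 6, y = -2 + (0) = -2 (no discrepancy)
3. x = 6 + (-2) = 4, y = -2 + (7) = 5 (no discrepancy)
4. x = 4 + (3) = 7, y = 5 + (-3) = 2 (confirmed correct)
5. x = 7 + (3) = 10, y = 2 + (1) = 3 (verified)
6. x = 10 + (-3) = 7, y = 3 + (-3) = 0 (agrees with the printout)
7. x = 7 + (-8) = -1, y = 0 + (-7) = -7 (matches)
8. x = -1 + (-5) = -6, y = -7 + (-5) = -12 (exactly as logged)
9. x = -6 + (5) = -1, y = -12 + (-3) = -15 (consistent with the printout)
10. x = -1 + (6) = 5, y = -15 + (-1) = -16 (exactly as logged)
11. x = 5 + (-1) = 4, y = -16 + (0) = -16 (agrees with the printout)
12. x = 4 + (-6) = -2, y = -16 + (2) = -14 (agrees with the printout)
13. x = -2 + (-7) = -9, y = -14 + (5) = -9 (not what was recorded)
That makes step 13 the first incorrect line — x = -9 is what it should show.

step 13, x = -9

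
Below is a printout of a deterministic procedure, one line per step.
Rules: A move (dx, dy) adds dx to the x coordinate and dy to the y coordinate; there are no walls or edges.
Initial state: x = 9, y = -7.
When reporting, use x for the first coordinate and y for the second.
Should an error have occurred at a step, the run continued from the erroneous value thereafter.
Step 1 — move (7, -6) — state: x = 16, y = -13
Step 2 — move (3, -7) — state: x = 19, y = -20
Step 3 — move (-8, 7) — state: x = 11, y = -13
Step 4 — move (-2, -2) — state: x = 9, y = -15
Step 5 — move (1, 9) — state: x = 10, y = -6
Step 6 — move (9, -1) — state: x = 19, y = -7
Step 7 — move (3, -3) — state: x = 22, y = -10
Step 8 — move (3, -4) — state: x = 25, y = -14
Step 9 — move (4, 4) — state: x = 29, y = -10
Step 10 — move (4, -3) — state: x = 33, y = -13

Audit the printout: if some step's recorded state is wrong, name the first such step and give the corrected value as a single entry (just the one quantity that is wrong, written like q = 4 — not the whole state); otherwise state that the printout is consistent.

no error

Recomputing the run from the initial state:
step 1: x = 16, y = -13
step 2: x = 19, y = -20
step 3: x = 11, y = -13
step 4: x = 9, y = -15
step 5: x = 10, y = -6
step 6: x = 19, y = -7
step 7: x = 22, y = -10
step 8: x = 25, y = -14
step 9: x = 29, y = -10
step 10: x = 33, y = -13
This matches the printout at every step.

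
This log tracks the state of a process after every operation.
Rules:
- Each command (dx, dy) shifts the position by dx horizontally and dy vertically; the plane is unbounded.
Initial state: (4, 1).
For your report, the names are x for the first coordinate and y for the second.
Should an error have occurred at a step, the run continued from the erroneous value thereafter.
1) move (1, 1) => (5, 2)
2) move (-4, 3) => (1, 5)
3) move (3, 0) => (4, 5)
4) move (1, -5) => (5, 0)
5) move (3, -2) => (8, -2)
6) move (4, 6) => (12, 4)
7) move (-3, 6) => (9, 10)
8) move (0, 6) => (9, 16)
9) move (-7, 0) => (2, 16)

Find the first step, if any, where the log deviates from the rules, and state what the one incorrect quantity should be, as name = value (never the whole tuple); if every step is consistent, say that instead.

no error

Recomputing the run from the initial state:
step 1: x = 5, y = 2
step 2: x = 1, y = 5
step 3: x = 4, y = 5
step 4: x = 5, y = 0
step 5: x = 8, y = -2
step 6: x = 12, y = 4
step 7: x = 9, y = 10
step 8: x = 9, y = 16
step 9: x = 2, y = 16
This matches the log at every step.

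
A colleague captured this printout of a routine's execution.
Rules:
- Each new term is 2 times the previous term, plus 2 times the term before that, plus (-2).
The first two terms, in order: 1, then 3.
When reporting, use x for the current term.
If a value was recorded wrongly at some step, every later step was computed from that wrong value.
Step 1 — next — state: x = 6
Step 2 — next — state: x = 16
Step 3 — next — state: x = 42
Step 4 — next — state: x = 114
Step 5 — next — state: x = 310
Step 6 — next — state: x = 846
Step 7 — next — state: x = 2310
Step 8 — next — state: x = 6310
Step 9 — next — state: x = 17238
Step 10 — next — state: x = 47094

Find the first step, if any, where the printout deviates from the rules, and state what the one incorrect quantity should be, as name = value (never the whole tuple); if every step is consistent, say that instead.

step 1: x = 2*(3) + (2)*(1) + (-2) = 6 -> exactly as logged
step 2: x = 2*(6) + (2)*(3) + (-2) = 16 -> consistent with the printout
step 3: x = 2*(16) + (2)*(6) + (-2) = 42 -> matches
step 4: x = 2*(42) + (2)*(16) + (-2) = 114 -> exactly as logged
step 5: x = 2*(114) + (2)*(42) + (-2) = 310 -> same as recorded
step 6: x = 2*(310) + (2)*(114) + (-2) = 846 -> checks out
step 7: x = 2*(846) + (2)*(310) + (-2) = 2310 -> exactly as logged
step 8: x = 2*(2310) + (2)*(846) + (-2) = 6310 -> exactly as logged
step 9: x = 2*(6310) + (2)*(2310) + (-2) = 17238 -> no discrepancy
step 10: x = 2*(17238) + (2)*(6310) + (-2) = 47094 -> in agreement
All entries verified; no error found.

no error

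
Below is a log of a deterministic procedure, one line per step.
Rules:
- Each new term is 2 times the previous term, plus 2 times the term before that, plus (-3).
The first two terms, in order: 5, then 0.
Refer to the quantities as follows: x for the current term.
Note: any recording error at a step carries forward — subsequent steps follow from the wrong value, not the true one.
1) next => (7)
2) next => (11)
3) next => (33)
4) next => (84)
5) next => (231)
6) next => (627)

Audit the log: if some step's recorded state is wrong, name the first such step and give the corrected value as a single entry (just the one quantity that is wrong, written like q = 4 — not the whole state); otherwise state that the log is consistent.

step 4, x = 85

Recomputing the run from the initial state:
step 1: x = 7
step 2: x = 11
step 3: x = 33
step 4: x = 85
step 5: x = 233
step 6: x = 633
The first disagreement with the log is at step 4, where the value should be x = 85.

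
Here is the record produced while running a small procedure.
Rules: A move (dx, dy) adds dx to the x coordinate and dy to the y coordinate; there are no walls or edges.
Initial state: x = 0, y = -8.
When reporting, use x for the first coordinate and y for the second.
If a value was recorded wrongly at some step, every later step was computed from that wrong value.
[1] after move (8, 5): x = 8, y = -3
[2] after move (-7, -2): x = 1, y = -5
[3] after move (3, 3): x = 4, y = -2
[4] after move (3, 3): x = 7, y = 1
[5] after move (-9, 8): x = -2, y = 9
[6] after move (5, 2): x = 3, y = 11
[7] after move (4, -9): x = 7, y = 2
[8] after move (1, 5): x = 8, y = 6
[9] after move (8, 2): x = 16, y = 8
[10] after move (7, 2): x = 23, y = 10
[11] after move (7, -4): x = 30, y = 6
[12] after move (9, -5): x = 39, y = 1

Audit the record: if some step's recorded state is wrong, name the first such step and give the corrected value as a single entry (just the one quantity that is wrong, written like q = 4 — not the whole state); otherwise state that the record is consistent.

step 8, y = 7

step 1: x = 0 + (8) = 8, y = -8 + (5) = -3 -> verified
step 2: x = 8 + (-7) = 1, y = -3 + (-2) = -5 -> confirmed correct
step 3: x = 1 + (3) = 4, y = -5 + (3) = -2 -> same as recorded
step 4: x = 4 + (3) = 7, y = -2 + (3) = 1 -> same as recorded
step 5: x = 7 + (-9) = -2, y = 1 + (8) = 9 -> confirmed correct
step 6: x = -2 + (5) = 3, y = 9 + (2) = 11 -> verified
step 7: x = 3 + (4) = 7, y = 11 + (-9) = 2 -> same as recorded
step 8: x = 7 + (1) = 8, y = 2 + (5) = 7 -> the record has a different value
Conclusion: step 8 carries the first error; the entry should be y = 7.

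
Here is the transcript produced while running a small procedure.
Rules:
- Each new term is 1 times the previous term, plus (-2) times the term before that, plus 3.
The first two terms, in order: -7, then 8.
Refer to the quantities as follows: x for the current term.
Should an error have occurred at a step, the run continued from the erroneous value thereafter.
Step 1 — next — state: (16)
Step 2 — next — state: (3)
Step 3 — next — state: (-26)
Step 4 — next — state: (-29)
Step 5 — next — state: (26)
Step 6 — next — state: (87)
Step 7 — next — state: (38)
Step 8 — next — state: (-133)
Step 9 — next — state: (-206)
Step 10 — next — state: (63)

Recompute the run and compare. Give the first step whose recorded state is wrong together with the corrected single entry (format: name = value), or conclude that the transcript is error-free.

step 1, x = 25

step 1: x = 1*(8) + (-2)*(-7) + (3) = 25 -> this is not what the transcript shows
The earliest wrong entry is at step 1: it should read x = 25.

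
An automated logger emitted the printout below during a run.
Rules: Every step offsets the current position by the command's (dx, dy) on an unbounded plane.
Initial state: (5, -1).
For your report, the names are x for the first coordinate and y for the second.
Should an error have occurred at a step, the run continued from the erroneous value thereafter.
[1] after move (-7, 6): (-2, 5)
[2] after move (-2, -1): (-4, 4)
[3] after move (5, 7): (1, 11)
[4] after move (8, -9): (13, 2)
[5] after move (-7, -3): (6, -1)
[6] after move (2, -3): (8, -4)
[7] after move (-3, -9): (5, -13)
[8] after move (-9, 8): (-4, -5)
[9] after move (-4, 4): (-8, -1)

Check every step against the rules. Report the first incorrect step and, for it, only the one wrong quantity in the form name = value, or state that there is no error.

step 4, x = 9

1. x = 5 + (-7) = -2, y = -1 + (6) = 5 (exactly as logged)
2. x = -2 + (-2) = -4, y = 5 + (-1) = 4 (in agreement)
3. x = -4 + (5) = 1, y = 4 + (7) = 11 (exactly as logged)
4. x = 1 + (8) = 9, y = 11 + (-9) = 2 (the printout has a different value)
First incorrect step: 4; the correct value is x = 9.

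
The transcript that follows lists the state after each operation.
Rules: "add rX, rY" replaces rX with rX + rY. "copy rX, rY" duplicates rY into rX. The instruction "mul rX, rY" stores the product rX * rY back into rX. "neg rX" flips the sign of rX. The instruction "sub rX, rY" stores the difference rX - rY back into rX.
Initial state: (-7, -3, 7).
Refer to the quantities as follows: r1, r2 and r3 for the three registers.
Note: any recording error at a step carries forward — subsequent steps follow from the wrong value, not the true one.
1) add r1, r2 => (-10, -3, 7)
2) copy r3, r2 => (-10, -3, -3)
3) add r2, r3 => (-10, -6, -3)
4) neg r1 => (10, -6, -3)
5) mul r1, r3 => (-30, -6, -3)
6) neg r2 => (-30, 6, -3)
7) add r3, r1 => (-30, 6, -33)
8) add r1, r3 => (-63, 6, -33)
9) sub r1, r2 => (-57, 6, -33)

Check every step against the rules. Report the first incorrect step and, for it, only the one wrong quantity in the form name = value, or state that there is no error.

Recomputing the run from the initial state:
step 1: r1 = -10, r2 = -3, r3 = 7
step 2: r1 = -10, r2 = -3, r3 = -3
step 3: r1 = -10, r2 = -6, r3 = -3
step 4: r1 = 10, r2 = -6, r3 = -3
step 5: r1 = -30, r2 = -6, r3 = -3
step 6: r1 = -30, r2 = 6, r3 = -3
step 7: r1 = -30, r2 = 6, r3 = -33
step 8: r1 = -63, r2 = 6, r3 = -33
step 9: r1 = -69, r2 = 6, r3 = -33
The first disagreement with the transcript is at step 9, where the value should be r1 = -69.

step 9, r1 = -69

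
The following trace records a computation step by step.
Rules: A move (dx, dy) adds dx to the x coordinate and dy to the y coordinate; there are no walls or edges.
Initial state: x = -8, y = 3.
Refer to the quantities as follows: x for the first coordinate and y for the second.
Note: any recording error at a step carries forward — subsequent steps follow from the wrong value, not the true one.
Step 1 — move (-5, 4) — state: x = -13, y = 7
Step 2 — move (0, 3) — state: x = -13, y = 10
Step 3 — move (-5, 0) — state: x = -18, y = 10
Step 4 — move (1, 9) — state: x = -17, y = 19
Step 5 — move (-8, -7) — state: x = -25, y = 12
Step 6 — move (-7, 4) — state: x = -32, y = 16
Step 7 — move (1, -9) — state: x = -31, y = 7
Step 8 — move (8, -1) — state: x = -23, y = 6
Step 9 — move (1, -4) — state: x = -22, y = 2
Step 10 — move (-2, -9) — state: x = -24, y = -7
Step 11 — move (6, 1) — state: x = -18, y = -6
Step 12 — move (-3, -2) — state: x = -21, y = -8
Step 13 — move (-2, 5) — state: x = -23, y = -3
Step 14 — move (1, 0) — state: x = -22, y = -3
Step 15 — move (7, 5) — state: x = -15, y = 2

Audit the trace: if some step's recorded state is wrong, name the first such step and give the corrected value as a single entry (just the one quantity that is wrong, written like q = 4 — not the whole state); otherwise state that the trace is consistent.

no error

step 1: x = -8 + (-5) = -13, y = 3 + (4) = 7 -> agrees with the trace
step 2: x = -13 + (0) = -13, y = 7 + (3) = 10 -> confirmed correct
step 3: x = -13 + (-5) = -18, y = 10 + (0) = 10 -> in agreement
step 4: x = -18 + (1) = -17, y = 10 + (9) = 19 -> in agreement
step 5: x = -17 + (-8) = -25, y = 19 + (-7) = 12 -> no discrepancy
step 6: x = -25 + (-7) = -32, y = 12 + (4) = 16 -> exactly as logged
step 7: x = -32 + (1) = -31, y = 16 + (-9) = 7 -> exactly as logged
step 8: x = -31 + (8) = -23, y = 7 + (-1) = 6 -> confirmed correct
step 9: x = -23 + (1) = -22, y = 6 + (-4) = 2 -> verified
step 10: x = -22 + (-2) = -24, y = 2 + (-9) = -7 -> verified
step 11: x = -24 + (6) = -18, y = -7 + (1) = -6 -> same as recorded
step 12: x = -18 + (-3) = -21, y = -6 + (-2) = -8 -> matches
step 13: x = -21 + (-2) = -23, y = -8 + (5) = -3 -> matches
step 14: x = -23 + (1) = -22, y = -3 + (0) = -3 -> same as recorded
step 15: x = -22 + (7) = -15, y = -3 + (5) = 2 -> exactly as logged
The whole run recomputes cleanly — no discrepancies.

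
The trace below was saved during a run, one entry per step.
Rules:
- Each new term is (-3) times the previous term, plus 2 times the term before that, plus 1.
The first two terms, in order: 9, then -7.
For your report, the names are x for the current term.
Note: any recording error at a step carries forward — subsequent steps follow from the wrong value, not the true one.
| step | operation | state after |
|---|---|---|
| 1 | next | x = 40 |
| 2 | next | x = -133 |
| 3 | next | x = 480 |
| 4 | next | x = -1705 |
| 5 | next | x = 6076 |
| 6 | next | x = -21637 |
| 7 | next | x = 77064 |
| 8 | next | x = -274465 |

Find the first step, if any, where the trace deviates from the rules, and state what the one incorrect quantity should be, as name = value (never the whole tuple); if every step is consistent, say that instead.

no error

Step 1: x = -3*(-7) + (2)*(9) + (1) = 40 — exactly as logged.
Step 2: x = -3*(40) + (2)*(-7) + (1) = -133 — checks out.
Step 3: x = -3*(-133) + (2)*(40) + (1) = 480 — confirmed correct.
Step 4: x = -3*(480) + (2)*(-133) + (1) = -1705 — checks out.
Step 5: x = -3*(-1705) + (2)*(480) + (1) = 6076 — exactly as logged.
Step 6: x = -3*(6076) + (2)*(-1705) + (1) = -21637 — verified.
Step 7: x = -3*(-21637) + (2)*(6076) + (1) = 77064 — no discrepancy.
Step 8: x = -3*(77064) + (2)*(-21637) + (1) = -274465 — confirmed correct.
Every step is consistent.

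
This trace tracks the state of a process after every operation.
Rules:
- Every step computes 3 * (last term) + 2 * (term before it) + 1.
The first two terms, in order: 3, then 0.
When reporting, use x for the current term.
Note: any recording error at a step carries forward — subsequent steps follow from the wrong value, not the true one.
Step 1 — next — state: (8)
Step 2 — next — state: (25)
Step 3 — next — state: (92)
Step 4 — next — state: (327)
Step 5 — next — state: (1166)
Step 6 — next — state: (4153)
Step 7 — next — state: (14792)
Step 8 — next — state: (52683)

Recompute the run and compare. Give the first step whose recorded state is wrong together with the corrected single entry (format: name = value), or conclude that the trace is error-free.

step 1, x = 7

Recomputing the run from the initial state:
step 1: x = 7
step 2: x = 22
step 3: x = 81
step 4: x = 288
step 5: x = 1027
step 6: x = 3658
step 7: x = 13029
step 8: x = 46404
The first disagreement with the trace is at step 1, where the value should be x = 7.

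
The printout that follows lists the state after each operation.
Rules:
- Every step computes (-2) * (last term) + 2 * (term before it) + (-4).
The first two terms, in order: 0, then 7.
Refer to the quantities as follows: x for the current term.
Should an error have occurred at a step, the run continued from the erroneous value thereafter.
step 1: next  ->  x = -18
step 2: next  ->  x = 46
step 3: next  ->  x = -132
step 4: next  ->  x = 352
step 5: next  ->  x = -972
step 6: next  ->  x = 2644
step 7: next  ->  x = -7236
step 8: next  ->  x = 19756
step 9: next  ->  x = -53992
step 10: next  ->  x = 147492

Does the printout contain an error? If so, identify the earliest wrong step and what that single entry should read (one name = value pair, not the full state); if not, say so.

Step 1: x = -2*(7) + (2)*(0) + (-4) = -18 — in agreement.
Step 2: x = -2*(-18) + (2)*(7) + (-4) = 46 — matches.
Step 3: x = -2*(46) + (2)*(-18) + (-4) = -132 — agrees with the printout.
Step 4: x = -2*(-132) + (2)*(46) + (-4) = 352 — consistent with the printout.
Step 5: x = -2*(352) + (2)*(-132) + (-4) = -972 — confirmed correct.
Step 6: x = -2*(-972) + (2)*(352) + (-4) = 2644 — verified.
Step 7: x = -2*(2644) + (2)*(-972) + (-4) = -7236 — confirmed correct.
Step 8: x = -2*(-7236) + (2)*(2644) + (-4) = 19756 — no discrepancy.
Step 9: x = -2*(19756) + (2)*(-7236) + (-4) = -53988 — the recorded entry deviates here.
First incorrect step: 9; the correct value is x = -53988.

step 9, x = -53988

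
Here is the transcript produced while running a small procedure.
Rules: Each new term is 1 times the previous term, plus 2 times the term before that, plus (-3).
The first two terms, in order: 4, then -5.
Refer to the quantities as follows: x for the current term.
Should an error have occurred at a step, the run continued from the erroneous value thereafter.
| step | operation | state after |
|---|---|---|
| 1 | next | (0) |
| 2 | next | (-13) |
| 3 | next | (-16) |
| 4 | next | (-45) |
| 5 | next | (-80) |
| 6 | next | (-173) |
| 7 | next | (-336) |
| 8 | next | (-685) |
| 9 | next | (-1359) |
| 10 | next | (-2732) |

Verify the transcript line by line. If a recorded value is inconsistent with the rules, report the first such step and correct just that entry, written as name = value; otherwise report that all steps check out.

step 9, x = -1360

Recomputing the run from the initial state:
step 1: x = 0
step 2: x = -13
step 3: x = -16
step 4: x = -45
step 5: x = -80
step 6: x = -173
step 7: x = -336
step 8: x = -685
step 9: x = -1360
step 10: x = -2733
The first disagreement with the transcript is at step 9, where the value should be x = -1360.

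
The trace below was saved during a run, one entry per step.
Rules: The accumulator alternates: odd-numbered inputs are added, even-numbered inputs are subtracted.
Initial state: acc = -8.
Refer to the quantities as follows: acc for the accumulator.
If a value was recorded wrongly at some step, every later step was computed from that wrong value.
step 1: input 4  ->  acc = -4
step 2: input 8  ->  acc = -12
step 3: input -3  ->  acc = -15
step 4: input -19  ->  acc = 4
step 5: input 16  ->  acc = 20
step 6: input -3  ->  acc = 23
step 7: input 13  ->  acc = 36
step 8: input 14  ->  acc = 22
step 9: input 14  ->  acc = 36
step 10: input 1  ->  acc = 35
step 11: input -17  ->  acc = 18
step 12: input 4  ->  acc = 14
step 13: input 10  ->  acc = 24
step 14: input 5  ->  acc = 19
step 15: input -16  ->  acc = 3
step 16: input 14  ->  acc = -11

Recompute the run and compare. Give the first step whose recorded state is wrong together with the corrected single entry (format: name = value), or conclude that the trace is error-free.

no error

Recomputing the run from the initial state:
step 1: acc = -4
step 2: acc = -12
step 3: acc = -15
step 4: acc = 4
step 5: acc = 20
step 6: acc = 23
step 7: acc = 36
step 8: acc = 22
step 9: acc = 36
step 10: acc = 35
step 11: acc = 18
step 12: acc = 14
step 13: acc = 24
step 14: acc = 19
step 15: acc = 3
step 16: acc = -11
This matches the trace at every step.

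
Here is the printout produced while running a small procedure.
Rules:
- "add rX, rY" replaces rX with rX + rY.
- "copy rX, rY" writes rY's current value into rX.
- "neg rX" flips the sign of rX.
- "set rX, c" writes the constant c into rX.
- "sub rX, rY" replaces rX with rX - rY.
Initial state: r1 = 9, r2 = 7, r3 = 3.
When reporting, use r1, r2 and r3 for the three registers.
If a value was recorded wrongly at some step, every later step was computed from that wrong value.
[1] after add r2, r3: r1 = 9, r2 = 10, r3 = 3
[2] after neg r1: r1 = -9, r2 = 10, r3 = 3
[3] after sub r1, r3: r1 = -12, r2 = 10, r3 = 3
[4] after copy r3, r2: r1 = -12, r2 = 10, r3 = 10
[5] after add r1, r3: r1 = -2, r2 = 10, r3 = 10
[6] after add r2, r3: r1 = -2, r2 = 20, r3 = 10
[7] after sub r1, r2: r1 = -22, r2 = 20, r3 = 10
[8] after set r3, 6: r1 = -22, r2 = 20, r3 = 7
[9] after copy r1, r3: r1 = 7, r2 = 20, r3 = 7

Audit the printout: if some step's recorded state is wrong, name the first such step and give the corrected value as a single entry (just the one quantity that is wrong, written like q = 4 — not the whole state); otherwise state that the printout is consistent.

step 8, r3 = 6

1. r2 = 7 + 3 = 10 (checks out)
2. r1 = -(9) = -9 (matches)
3. r1 = -9 - 3 = -12 (consistent with the printout)
4. r3 = 10 (in agreement)
5. r1 = -12 + 10 = -2 (checks out)
6. r2 = 10 + 10 = 20 (matches)
7. r1 = -2 - 20 = -22 (exactly as logged)
8. r3 = 6 (the printout disagrees here)
First deviation found at step 8; the corrected entry is r3 = 6.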